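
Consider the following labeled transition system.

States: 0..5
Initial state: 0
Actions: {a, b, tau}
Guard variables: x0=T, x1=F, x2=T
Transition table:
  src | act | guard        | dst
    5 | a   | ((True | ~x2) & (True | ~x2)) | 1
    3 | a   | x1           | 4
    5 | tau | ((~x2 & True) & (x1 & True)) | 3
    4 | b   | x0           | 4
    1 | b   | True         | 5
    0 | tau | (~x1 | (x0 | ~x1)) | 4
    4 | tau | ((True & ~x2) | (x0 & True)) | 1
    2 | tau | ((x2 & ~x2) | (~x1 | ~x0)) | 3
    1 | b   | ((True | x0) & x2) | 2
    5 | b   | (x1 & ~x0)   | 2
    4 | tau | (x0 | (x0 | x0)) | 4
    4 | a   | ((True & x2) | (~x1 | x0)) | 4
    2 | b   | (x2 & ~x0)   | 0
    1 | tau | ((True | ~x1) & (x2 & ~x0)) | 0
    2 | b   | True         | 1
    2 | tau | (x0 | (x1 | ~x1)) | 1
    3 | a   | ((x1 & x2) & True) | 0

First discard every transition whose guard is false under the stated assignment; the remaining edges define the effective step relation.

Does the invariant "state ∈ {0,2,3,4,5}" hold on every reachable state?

Allowed set {0,2,3,4,5}
Reachable = {0,1,2,3,4,5}
  0: ✓
  1: outside
  2: ✓
  3: ✓
  4: ✓
  5: ✓
reach 1 via tau·tau — violates

Answer: INVARIANT VIOLATED at state 1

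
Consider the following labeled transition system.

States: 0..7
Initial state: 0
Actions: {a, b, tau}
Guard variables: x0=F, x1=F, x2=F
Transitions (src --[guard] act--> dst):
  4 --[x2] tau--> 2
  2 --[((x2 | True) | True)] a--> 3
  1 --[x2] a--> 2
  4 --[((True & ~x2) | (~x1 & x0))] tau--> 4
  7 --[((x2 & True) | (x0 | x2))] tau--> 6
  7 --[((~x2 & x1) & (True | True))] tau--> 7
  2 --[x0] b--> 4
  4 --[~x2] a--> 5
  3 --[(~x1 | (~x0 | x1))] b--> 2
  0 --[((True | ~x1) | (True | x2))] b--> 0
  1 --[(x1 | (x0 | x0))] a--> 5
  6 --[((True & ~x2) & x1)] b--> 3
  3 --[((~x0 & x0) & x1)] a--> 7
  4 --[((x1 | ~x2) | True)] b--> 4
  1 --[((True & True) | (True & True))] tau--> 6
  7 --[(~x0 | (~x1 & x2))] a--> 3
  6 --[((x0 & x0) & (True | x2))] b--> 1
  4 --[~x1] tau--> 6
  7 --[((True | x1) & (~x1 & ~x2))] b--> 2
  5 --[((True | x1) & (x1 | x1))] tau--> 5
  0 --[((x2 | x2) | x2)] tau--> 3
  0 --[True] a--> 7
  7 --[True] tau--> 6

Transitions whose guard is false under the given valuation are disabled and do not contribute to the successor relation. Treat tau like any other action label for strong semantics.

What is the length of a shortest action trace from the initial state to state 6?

Breadth-first toward 6:
  L0 = {0}
  L1 = {7}
  L2 = {2,3,6}
depth(6)=2, e.g. a·tau

Answer: 2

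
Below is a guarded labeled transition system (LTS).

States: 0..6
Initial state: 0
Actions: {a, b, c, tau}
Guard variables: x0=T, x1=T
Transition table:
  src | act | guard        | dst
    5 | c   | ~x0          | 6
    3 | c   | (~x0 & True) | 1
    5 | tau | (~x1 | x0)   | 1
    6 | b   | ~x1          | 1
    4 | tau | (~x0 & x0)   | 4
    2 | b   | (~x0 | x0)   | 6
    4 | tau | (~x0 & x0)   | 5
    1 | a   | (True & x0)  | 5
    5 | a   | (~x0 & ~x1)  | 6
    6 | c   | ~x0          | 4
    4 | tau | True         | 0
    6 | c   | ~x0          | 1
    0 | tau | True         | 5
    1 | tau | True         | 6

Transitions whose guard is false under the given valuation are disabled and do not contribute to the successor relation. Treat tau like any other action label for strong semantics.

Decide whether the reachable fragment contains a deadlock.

Answer: DEADLOCK at state 6

Analysis:
Reachable = {0,1,5,6}
  0: tau→5  [1 exit(s)]
  1: a→5  tau→6  [2 exit(s)]
  5: tau→1  [1 exit(s)]
  6: ∅  [deadlock]
trace reaching 6: tau·tau·tau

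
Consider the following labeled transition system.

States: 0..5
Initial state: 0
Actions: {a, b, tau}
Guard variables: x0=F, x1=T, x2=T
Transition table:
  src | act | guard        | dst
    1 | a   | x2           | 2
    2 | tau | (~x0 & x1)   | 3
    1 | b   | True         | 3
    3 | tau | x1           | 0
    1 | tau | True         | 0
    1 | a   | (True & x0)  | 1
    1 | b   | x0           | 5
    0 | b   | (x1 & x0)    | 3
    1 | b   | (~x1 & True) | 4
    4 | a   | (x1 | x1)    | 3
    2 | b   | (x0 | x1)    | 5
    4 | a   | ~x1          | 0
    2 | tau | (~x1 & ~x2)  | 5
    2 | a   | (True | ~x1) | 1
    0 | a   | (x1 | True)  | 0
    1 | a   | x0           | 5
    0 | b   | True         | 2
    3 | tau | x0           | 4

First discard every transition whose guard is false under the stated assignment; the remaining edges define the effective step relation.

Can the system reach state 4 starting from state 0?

After dropping false guards: 10 live edges.
L0 = {0}
L1 = {2}  total {0,2}
L2 = {1,3,5}  total {0,1,2,3,5}
Reach set: {0,1,2,3,5}

Answer: UNREACHABLE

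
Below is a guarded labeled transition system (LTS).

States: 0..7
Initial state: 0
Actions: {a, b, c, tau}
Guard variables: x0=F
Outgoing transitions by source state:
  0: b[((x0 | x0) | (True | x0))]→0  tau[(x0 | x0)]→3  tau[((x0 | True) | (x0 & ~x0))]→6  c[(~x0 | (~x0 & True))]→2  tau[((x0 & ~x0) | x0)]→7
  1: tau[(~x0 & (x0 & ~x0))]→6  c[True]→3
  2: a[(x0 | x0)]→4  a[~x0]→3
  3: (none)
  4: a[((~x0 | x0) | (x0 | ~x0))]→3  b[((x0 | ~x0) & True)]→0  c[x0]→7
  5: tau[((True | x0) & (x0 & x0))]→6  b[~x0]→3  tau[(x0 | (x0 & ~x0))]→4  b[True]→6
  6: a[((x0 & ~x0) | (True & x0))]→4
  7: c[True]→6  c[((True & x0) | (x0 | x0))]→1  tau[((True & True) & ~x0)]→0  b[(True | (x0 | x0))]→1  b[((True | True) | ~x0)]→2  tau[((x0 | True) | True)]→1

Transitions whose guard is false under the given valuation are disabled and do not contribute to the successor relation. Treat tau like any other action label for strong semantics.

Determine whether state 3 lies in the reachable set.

Guard filter leaves 14 enabled edge(s).
depth 0: {0}
depth 1: {2,6}  cumulative {0,2,6}
depth 2: {3}  cumulative {0,2,3,6}
Reachable = {0,2,3,6}
Path to 3: c·a

Answer: REACHABLE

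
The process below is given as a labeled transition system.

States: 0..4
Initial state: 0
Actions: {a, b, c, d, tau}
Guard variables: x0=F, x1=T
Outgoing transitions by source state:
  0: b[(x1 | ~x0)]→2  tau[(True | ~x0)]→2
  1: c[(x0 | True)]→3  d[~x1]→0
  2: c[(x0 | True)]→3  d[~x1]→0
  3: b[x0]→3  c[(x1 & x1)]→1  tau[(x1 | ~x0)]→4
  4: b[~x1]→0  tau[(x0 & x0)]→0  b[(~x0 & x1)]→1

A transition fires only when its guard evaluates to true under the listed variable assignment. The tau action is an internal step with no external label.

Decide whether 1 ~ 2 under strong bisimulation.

Answer: BISIMILAR

Trace:
Bisimulation quotient by refinement:
  π0 = {{0,1,2,3,4}}
  π1 = {{0},{1,2},{3},{4}}
4 equivalence class(es) (converged in 2)
[1]={1,2}  [2]={1,2}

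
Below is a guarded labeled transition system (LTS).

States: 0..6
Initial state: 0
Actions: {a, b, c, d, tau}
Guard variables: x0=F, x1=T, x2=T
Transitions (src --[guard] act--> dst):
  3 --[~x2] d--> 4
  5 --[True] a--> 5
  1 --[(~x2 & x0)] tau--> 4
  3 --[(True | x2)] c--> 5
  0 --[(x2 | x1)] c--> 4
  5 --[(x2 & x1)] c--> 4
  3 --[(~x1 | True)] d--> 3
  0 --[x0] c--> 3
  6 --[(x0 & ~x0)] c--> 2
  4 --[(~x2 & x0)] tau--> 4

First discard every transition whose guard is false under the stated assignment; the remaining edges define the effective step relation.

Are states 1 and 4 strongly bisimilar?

Refine partition for ~:
  P[0] = {{0,1,2,3,4,5,6}}
  P[1] = {{0},{1,2,4,6},{3},{5}}
Fixed point at round 2; 4 class(es).
1∈{1,2,4,6}, 4∈{1,2,4,6}

Answer: BISIMILAR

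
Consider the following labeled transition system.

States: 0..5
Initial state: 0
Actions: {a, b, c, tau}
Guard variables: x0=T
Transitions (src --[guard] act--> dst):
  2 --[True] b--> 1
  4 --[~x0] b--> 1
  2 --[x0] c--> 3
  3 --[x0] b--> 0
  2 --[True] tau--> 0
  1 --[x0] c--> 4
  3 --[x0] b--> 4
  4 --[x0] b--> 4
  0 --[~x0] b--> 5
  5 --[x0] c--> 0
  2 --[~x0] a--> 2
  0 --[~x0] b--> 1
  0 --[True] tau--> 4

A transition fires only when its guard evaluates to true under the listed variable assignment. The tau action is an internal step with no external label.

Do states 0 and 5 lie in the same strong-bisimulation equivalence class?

Refine partition for ~:
  P[0] = {{0,1,2,3,4,5}}
  P[1] = {{0},{1,5},{2},{3,4}}
  P[2] = {{0},{1},{2},{3},{4},{5}}
Fixed point at round 3; 6 class(es).
class of 0: {0}; class of 5: {5}

Answer: NOT BISIMILAR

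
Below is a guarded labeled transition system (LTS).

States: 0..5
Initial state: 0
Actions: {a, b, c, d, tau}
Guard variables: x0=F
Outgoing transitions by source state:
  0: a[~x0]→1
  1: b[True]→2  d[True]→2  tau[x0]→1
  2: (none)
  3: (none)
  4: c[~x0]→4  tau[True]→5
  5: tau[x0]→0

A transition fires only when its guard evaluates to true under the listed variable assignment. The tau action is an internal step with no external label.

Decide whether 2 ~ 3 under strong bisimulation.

Compute ~ classes (split until stable):
  π0 = {{0,1,2,3,4,5}}
  π1 = {{0},{1},{2,3,5},{4}}
Fixed point at round 2; 4 class(es).
[2]={2,3,5}  [3]={2,3,5}

Answer: BISIMILAR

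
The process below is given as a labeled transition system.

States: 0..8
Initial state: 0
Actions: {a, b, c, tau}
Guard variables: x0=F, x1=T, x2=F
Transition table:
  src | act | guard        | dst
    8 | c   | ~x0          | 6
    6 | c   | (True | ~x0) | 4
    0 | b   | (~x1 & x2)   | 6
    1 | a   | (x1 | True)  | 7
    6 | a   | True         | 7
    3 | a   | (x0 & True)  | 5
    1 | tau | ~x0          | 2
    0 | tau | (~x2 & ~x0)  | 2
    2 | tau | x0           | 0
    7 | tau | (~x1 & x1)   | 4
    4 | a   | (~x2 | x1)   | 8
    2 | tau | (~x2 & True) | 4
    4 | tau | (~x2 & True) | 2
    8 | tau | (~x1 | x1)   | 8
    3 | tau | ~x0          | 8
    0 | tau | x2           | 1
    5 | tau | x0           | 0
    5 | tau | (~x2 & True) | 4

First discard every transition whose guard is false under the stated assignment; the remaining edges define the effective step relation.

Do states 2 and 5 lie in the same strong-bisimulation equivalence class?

Answer: BISIMILAR

Analysis:
Compute ~ classes (split until stable):
  π0 = {{0,1,2,3,4,5,6,7,8}}
  π1 = {{0,2,3,5},{1,4},{6},{7},{8}}
  π2 = {{0},{1},{2,5},{3},{4},{6},{7},{8}}
Fixed point at round 3; 8 class(es).
[2]={2,5}  [5]={2,5}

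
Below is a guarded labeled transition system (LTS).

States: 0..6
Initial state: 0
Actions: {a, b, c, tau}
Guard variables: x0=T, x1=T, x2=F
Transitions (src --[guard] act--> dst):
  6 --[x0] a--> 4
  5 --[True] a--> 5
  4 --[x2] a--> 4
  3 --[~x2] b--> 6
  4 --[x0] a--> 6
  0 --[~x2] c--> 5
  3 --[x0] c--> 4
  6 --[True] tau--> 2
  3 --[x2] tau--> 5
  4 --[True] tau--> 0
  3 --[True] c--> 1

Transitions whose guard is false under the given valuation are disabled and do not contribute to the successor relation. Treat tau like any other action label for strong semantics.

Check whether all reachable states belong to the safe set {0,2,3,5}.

Answer: INVARIANT HOLDS

Working:
Allowed set {0,2,3,5}
Reachable = {0,5}
  0: safe
  5: safe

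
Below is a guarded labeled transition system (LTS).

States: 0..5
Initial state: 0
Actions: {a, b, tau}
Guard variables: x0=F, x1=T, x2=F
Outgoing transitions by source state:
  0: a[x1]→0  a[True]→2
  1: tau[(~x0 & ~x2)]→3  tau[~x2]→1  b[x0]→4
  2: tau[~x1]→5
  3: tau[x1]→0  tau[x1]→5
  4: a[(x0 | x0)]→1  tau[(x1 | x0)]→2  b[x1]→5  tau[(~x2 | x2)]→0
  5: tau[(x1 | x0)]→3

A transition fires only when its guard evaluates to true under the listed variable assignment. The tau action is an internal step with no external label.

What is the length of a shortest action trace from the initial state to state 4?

Answer: UNREACHABLE

Working:
BFS to 4:
  Layer 0: {0}
  Layer 1: {2}
4 never appears.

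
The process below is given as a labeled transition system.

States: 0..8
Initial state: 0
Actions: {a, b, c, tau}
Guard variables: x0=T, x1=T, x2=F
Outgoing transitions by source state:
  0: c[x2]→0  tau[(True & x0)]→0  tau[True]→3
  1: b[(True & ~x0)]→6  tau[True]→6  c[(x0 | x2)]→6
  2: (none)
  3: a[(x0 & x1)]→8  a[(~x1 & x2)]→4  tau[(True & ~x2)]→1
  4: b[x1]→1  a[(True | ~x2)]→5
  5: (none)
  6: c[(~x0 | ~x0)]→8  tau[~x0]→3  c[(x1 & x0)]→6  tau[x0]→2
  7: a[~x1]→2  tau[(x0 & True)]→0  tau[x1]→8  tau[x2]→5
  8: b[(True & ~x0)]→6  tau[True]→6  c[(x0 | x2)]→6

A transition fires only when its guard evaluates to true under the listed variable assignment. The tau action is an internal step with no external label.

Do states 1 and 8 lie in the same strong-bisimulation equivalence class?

Answer: BISIMILAR

Trace:
Bisimulation quotient by refinement:
  π0 = {{0,1,2,3,4,5,6,7,8}}
  π1 = {{0,7},{1,6,8},{2,5},{3},{4}}
  π2 = {{0},{1,8},{2,5},{3},{4},{6},{7}}
Fixed point at round 3; 7 class(es).
[1]={1,8}  [8]={1,8}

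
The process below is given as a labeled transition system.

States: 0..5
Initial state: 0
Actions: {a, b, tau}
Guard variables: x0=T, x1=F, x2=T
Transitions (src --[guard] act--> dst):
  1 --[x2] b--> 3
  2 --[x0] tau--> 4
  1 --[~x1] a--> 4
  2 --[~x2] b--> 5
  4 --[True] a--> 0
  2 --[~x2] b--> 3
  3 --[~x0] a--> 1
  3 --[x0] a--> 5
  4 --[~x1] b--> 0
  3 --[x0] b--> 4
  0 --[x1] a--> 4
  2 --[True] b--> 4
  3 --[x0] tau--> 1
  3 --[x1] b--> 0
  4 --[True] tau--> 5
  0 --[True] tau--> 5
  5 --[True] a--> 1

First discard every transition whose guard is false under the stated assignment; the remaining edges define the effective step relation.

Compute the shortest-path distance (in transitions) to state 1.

Answer: 2

Trace:
Layered search for 1:
  L0 = {0}
  L1 = {5}
  L2 = {1}
1 enters at depth 2; path tau·a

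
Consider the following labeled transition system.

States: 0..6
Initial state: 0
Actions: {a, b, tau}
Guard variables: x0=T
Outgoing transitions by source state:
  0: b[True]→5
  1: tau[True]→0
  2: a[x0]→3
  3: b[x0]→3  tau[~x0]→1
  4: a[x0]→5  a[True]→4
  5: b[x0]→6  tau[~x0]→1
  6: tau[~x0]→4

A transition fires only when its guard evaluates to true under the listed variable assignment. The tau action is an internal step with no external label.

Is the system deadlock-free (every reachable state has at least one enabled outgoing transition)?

Answer: DEADLOCK at state 6

Working:
Reachable = {0,5,6}
  0: b→5  [deg 1]
  5: b→6  [deg 1]
  6: ∅  [STUCK]
trace reaching 6: b·b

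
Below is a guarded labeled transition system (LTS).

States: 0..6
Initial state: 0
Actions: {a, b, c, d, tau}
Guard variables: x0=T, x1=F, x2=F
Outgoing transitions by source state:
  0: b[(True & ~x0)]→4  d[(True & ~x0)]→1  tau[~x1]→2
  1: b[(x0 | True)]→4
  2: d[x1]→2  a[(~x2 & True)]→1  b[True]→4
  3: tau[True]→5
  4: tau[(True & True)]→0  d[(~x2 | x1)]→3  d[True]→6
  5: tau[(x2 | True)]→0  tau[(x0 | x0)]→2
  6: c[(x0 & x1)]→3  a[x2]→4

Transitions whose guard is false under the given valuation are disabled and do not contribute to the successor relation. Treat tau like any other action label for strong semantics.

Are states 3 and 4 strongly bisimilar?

Answer: NOT BISIMILAR

Working:
Bisimulation quotient by refinement:
  P[0] = {{0,1,2,3,4,5,6}}
  P[1] = {{0,3,5},{1},{2},{4},{6}}
  P[2] = {{0},{1},{2},{3},{4},{5},{6}}
Fixed point at round 3; 7 class(es).
3∈{3}, 4∈{4}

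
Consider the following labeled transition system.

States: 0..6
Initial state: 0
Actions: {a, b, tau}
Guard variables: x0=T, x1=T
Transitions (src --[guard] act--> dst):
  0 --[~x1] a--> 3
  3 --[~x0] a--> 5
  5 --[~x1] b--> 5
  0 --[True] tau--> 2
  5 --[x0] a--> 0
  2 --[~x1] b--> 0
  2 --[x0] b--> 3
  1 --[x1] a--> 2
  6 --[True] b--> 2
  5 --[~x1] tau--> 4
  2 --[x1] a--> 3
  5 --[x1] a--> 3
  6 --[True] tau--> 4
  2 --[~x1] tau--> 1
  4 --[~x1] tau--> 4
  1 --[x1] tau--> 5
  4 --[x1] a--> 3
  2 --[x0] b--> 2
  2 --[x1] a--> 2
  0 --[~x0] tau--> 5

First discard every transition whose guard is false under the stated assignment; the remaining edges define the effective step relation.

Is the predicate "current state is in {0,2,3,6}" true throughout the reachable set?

Safe = {0,2,3,6}
Reach set: {0,2,3}
  0: safe
  2: safe
  3: safe

Answer: INVARIANT HOLDS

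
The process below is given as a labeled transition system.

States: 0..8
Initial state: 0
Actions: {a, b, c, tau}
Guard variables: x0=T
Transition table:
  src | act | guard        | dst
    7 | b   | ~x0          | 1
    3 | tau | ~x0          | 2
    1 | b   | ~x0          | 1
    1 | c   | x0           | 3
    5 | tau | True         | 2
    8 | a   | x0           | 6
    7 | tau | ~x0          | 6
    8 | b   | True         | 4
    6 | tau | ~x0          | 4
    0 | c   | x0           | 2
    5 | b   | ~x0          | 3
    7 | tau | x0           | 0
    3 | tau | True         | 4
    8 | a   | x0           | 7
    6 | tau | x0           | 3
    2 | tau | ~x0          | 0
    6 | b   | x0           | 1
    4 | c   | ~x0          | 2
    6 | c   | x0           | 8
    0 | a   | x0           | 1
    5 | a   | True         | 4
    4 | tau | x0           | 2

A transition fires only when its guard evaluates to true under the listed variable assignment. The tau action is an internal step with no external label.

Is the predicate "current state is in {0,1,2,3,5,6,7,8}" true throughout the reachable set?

Answer: INVARIANT VIOLATED at state 4

Trace:
Safe = {0,1,2,3,5,6,7,8}
R = {0,1,2,3,4}
  0: safe
  1: safe
  2: safe
  3: safe
  4: VIOLATES
counterexample path to 4: a·c·tau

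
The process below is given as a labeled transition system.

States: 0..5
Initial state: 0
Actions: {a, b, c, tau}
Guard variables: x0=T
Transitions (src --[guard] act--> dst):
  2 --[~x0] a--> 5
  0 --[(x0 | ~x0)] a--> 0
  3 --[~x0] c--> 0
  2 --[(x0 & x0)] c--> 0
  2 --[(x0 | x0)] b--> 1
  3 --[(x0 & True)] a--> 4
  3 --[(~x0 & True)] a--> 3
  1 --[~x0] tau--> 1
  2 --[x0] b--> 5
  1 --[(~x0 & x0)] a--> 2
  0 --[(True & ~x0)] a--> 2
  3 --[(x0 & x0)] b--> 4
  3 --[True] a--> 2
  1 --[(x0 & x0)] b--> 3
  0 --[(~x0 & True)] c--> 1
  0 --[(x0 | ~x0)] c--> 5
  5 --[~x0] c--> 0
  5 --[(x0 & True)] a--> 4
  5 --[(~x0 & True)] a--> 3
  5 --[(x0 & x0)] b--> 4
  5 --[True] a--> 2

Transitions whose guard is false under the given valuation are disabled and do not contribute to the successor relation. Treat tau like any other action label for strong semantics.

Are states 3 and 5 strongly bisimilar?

Answer: BISIMILAR

Working:
Compute ~ classes (split until stable):
  round 0: {{0,1,2,3,4,5}}
  round 1: {{0},{1},{2},{3,5},{4}}
Fixed point at round 2; 5 class(es).
3∈{3,5}, 5∈{3,5}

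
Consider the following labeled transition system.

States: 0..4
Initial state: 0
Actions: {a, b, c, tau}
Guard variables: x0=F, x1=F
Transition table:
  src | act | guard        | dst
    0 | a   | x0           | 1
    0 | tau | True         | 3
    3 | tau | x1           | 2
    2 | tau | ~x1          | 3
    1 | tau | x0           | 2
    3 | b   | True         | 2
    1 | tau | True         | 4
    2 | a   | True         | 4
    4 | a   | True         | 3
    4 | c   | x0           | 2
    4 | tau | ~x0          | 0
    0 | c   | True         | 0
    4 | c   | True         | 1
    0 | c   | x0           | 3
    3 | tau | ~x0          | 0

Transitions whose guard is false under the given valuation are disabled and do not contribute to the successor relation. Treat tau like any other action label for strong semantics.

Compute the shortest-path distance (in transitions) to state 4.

Layered search for 4:
  depth 0: {0}
  depth 1: {3}
  depth 2: {2}
  depth 3: {4}
4 enters at depth 3; path tau·b·a

Answer: 3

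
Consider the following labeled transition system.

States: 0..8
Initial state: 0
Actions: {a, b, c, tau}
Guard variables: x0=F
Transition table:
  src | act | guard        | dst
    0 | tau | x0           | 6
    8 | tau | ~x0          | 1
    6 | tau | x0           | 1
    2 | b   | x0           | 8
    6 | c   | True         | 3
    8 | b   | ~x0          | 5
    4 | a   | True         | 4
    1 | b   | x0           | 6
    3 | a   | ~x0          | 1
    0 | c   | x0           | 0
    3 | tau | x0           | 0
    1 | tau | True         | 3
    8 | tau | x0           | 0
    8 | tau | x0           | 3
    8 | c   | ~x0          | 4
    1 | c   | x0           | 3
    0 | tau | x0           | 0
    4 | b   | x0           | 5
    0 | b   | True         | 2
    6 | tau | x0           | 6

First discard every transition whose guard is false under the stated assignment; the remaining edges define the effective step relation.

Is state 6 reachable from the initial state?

Answer: UNREACHABLE

Trace:
8 transition(s) survive guard evaluation.
depth 0: {0}
depth 1: {2}  total {0,2}
Reachable = {0,2}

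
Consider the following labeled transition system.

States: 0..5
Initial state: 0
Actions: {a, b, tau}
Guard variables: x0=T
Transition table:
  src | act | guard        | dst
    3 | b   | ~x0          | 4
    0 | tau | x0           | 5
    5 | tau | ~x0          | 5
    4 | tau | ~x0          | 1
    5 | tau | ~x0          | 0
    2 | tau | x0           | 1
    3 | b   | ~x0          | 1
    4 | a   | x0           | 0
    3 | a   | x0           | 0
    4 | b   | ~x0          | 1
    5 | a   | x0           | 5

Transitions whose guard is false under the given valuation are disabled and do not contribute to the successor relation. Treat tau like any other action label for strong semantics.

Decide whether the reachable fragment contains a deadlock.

Reach set: {0,5}
  0: tau→5  [deg 1]
  5: a→5  [deg 1]

Answer: DEADLOCK-FREE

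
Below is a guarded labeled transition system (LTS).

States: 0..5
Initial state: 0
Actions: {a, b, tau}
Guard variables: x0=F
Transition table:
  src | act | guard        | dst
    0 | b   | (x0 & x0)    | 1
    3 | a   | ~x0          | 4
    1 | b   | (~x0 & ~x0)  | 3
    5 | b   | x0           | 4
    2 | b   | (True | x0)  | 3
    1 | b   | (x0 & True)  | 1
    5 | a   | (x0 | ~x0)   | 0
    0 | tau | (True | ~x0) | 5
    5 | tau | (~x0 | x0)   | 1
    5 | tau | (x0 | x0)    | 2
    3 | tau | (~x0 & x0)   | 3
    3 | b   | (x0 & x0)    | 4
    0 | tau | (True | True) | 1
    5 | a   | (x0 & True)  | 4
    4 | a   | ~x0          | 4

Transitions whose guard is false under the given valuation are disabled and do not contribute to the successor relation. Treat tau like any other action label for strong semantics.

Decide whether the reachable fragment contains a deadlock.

Answer: DEADLOCK-FREE

Working:
Reachable = {0,1,3,4,5}
  0: tau→1  tau→5  [2 out]
  1: b→3  [1 out]
  3: a→4  [1 out]
  4: a→4  [1 out]
  5: a→0  tau→1  [2 out]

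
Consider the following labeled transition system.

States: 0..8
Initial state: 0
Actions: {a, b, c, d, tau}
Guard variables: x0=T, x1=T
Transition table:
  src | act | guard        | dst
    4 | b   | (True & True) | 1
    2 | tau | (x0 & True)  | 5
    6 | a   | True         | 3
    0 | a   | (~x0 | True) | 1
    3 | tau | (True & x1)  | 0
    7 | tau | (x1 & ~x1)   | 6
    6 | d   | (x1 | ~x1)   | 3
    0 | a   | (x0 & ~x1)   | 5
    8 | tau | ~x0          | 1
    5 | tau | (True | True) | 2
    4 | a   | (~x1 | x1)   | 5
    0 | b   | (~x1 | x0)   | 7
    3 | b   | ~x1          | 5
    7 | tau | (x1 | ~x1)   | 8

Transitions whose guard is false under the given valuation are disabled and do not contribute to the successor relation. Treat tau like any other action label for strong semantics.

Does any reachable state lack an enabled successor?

Reach set: {0,1,7,8}
  0: a→1  b→7  [2 exit(s)]
  1: ∅  [deadlock]
  7: tau→8  [1 exit(s)]
  8: ∅  [deadlock]
Path to 1: a

Answer: DEADLOCK at state 1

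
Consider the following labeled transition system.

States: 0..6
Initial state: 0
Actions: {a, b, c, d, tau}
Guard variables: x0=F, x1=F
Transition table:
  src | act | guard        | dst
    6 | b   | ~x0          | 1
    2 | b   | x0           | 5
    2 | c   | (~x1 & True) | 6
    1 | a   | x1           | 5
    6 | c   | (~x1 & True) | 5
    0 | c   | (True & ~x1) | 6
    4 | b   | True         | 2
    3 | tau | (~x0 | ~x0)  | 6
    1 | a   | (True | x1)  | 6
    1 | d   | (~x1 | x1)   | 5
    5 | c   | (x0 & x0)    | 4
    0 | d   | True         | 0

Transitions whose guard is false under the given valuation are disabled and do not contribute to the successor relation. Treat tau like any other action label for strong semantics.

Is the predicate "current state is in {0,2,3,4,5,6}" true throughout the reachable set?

Answer: INVARIANT VIOLATED at state 1

Trace:
Inv-set: {0,2,3,4,5,6}
R = {0,1,5,6}
  0: ok
  1: ✗ unsafe
  5: ok
  6: ok
witness against invariant: c·b → 1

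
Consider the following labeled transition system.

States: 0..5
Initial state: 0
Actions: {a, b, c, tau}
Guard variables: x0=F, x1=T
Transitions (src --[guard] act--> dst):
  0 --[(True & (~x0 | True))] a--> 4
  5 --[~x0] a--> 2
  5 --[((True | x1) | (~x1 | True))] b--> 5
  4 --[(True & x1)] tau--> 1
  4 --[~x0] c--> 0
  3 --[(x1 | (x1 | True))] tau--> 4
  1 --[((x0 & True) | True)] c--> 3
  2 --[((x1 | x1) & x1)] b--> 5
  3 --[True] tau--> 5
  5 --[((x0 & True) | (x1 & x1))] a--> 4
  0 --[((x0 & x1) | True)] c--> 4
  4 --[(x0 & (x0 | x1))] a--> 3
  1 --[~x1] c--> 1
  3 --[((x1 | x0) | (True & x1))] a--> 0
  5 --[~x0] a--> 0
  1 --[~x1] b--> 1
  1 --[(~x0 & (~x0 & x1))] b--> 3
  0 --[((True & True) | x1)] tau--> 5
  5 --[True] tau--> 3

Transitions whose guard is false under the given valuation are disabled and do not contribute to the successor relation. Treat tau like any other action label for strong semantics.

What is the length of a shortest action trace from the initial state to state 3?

Answer: 2

Working:
Layered search for 3:
  depth 0: {0}
  depth 1: {4,5}
  depth 2: {1,2,3}
first hit 3 at d=2 via tau·tau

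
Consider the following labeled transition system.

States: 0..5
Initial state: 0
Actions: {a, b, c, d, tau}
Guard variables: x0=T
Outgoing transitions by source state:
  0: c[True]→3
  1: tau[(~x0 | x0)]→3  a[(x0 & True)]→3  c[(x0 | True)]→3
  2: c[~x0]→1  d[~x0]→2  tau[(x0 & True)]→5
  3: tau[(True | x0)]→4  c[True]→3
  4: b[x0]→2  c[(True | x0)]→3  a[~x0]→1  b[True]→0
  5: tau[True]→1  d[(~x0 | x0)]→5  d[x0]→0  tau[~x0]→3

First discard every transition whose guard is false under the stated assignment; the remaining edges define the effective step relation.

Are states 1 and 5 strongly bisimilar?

Answer: NOT BISIMILAR

Analysis:
Refine partition for ~:
  P[0] = {{0,1,2,3,4,5}}
  P[1] = {{0},{1},{2},{3},{4},{5}}
6 equivalence class(es) (converged in 2)
[1]={1}  [5]={5}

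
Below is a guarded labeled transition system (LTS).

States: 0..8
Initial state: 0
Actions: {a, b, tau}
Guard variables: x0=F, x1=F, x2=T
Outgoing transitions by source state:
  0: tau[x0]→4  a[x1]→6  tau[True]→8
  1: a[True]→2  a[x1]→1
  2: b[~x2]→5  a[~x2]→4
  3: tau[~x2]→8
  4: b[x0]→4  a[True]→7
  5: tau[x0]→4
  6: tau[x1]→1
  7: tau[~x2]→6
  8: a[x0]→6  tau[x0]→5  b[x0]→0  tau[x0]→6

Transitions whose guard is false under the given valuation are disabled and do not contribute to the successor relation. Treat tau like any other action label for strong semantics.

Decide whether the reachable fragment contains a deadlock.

R = {0,8}
  0: tau→8  [1 out]
  8: ∅  [deadlock]
witness 8: tau

Answer: DEADLOCK at state 8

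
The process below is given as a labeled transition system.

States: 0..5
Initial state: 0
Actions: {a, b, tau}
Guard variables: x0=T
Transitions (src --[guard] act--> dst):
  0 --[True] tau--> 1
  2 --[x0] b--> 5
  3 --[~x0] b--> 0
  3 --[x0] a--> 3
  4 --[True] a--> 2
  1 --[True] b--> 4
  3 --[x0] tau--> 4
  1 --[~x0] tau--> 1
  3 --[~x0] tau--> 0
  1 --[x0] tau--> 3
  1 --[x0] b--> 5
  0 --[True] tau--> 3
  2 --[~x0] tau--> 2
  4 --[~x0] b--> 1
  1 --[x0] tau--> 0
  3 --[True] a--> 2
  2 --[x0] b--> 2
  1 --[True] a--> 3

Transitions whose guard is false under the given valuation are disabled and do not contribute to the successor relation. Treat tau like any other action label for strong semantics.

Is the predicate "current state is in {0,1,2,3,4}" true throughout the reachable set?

Safe = {0,1,2,3,4}
Reachable = {0,1,2,3,4,5}
  0: ok
  1: ok
  2: ok
  3: ok
  4: ok
  5: ✗ unsafe
witness against invariant: tau·b → 5

Answer: INVARIANT VIOLATED at state 5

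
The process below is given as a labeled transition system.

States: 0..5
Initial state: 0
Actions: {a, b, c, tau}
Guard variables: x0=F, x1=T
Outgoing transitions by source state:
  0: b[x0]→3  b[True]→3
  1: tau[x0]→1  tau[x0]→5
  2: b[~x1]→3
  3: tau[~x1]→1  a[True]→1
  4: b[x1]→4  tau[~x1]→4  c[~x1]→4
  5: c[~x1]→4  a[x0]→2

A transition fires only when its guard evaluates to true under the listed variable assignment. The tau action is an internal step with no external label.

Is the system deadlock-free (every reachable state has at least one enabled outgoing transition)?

Answer: DEADLOCK at state 1

Working:
R = {0,1,3}
  0: b→3  [deg 1]
  1: ∅  [STUCK]
  3: a→1  [deg 1]
Path to 1: b·a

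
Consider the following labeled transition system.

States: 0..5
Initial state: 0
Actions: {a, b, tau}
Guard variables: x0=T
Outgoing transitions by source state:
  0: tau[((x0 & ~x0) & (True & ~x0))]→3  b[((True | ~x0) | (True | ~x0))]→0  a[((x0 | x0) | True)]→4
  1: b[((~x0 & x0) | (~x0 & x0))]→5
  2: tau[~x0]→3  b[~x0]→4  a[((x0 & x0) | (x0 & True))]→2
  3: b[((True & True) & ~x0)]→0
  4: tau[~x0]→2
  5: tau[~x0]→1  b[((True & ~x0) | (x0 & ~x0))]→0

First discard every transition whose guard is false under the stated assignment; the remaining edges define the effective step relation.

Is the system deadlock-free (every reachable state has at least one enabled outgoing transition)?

Answer: DEADLOCK at state 4

Analysis:
Reach set: {0,4}
  0: a→4  b→0  [deg 2]
  4: ∅  [no exit]
witness 4: a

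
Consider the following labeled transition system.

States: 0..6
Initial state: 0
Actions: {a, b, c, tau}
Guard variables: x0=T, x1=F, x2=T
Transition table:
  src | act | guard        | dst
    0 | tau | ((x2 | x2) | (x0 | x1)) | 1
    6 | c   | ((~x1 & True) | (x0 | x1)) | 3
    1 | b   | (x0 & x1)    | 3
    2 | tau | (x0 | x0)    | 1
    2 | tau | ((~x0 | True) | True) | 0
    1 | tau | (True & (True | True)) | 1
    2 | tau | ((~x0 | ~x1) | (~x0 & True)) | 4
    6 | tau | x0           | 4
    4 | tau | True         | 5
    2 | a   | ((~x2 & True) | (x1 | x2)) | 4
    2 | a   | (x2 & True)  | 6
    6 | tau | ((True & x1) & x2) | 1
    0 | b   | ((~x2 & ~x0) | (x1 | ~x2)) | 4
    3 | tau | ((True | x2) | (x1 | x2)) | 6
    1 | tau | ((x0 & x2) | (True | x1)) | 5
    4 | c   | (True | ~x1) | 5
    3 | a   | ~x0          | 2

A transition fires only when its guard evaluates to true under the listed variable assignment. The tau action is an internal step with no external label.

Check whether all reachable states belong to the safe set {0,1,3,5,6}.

Answer: INVARIANT HOLDS

Working:
Safe = {0,1,3,5,6}
Reach set: {0,1,5}
  0: ok
  1: ok
  5: ok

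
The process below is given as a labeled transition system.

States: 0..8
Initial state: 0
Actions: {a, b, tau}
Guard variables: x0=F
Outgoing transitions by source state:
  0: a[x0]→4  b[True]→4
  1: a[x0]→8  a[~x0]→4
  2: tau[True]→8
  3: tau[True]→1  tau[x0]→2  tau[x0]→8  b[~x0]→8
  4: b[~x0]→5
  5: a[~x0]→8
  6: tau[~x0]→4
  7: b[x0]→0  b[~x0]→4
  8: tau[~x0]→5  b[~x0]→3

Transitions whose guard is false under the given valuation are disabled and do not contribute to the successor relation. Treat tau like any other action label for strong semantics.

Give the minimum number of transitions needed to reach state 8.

Layered search for 8:
  depth 0: {0}
  depth 1: {4}
  depth 2: {5}
  depth 3: {8}
8 enters at depth 3; path b·b·a

Answer: 3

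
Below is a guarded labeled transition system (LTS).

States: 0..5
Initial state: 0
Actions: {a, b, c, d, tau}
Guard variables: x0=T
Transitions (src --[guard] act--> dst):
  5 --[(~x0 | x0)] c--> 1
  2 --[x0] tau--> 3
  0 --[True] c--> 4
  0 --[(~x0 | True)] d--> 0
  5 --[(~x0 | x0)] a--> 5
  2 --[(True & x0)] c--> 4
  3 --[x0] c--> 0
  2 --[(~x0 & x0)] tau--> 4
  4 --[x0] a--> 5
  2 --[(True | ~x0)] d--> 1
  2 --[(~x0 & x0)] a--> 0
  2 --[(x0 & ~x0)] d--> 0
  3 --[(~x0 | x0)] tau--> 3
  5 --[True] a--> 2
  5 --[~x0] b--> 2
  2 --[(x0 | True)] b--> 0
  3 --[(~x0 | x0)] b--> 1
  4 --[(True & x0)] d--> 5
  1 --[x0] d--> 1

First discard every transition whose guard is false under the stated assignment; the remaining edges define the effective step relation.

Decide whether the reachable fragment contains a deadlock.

R = {0,1,2,3,4,5}
  0: c→4  d→0  [deg 2]
  1: d→1  [deg 1]
  2: b→0  c→4  d→1  tau→3  [deg 4]
  3: b→1  c→0  tau→3  [deg 3]
  4: a→5  d→5  [deg 2]
  5: a→2  a→5  c→1  [deg 3]

Answer: DEADLOCK-FREE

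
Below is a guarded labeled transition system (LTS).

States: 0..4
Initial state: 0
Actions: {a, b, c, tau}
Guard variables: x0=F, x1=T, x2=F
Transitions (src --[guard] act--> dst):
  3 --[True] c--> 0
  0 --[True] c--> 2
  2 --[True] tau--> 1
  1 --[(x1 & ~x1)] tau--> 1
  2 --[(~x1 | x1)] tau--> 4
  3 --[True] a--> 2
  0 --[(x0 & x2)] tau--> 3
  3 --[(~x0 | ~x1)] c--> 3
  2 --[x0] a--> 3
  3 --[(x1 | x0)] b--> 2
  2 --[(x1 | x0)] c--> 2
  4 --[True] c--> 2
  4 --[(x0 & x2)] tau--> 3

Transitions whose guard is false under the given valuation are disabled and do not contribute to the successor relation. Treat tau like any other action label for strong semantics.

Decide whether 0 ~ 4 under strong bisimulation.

Refine partition for ~:
  round 0: {{0,1,2,3,4}}
  round 1: {{0,4},{1},{2},{3}}
stable after 2 split(s): 4 block(s)
class of 0: {0,4}; class of 4: {0,4}

Answer: BISIMILAR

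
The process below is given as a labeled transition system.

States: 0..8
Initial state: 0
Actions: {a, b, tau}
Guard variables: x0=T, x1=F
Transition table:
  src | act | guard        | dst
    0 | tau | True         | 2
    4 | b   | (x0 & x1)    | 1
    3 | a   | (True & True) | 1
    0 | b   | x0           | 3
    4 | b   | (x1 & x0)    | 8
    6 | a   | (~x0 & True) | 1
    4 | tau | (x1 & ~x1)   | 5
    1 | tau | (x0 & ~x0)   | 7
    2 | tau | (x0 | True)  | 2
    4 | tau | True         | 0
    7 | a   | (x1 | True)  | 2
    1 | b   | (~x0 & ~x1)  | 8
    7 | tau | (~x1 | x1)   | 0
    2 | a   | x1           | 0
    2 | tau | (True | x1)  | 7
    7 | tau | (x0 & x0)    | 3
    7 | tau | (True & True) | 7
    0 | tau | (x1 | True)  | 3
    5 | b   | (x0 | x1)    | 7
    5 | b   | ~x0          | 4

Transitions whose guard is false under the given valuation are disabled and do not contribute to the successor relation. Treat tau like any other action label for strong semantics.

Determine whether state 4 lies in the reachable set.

Guard filter leaves 12 enabled edge(s).
Layer 0: {0}
Layer 1: {2,3}  total {0,2,3}
Layer 2: {1,7}  total {0,1,2,3,7}
Reachable = {0,1,2,3,7}

Answer: UNREACHABLE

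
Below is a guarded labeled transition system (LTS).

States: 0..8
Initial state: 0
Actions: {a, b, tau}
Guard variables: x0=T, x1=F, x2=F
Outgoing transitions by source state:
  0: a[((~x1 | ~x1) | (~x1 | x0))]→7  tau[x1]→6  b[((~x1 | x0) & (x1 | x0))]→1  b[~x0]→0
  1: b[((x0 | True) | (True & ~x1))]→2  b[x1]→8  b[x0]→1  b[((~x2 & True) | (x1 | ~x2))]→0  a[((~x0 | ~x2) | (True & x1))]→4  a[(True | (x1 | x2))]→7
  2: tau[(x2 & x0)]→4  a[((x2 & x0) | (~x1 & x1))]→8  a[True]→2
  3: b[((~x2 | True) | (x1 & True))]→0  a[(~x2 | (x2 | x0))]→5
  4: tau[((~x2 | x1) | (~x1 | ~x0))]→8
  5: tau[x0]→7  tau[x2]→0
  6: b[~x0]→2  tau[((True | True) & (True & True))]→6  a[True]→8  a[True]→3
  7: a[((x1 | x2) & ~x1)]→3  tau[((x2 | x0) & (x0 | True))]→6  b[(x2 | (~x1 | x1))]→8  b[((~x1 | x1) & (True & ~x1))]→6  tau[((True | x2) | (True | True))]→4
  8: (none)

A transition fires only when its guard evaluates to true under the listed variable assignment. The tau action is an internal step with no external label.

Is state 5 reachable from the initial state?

After dropping false guards: 19 live edges.
Layer 0: {0}
Layer 1: {1,7}  total {0,1,7}
Layer 2: {2,4,6,8}  total {0,1,2,4,6,7,8}
Layer 3: {3}  total {0,1,2,3,4,6,7,8}
Layer 4: {5}  total {0,1,2,3,4,5,6,7,8}
R = {0,1,2,3,4,5,6,7,8}
Path to 5: a·tau·a·a

Answer: REACHABLE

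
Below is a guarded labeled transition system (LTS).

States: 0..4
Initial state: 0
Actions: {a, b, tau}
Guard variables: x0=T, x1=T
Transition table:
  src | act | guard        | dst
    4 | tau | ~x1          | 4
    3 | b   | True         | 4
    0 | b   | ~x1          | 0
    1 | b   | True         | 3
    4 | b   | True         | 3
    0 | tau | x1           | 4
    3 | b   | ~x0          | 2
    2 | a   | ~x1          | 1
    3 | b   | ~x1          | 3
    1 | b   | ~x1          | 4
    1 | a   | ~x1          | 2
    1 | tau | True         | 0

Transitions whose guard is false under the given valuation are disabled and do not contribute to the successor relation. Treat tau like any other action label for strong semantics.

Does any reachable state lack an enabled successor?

Reachable = {0,3,4}
  0: tau→4  [deg 1]
  3: b→4  [deg 1]
  4: b→3  [deg 1]

Answer: DEADLOCK-FREE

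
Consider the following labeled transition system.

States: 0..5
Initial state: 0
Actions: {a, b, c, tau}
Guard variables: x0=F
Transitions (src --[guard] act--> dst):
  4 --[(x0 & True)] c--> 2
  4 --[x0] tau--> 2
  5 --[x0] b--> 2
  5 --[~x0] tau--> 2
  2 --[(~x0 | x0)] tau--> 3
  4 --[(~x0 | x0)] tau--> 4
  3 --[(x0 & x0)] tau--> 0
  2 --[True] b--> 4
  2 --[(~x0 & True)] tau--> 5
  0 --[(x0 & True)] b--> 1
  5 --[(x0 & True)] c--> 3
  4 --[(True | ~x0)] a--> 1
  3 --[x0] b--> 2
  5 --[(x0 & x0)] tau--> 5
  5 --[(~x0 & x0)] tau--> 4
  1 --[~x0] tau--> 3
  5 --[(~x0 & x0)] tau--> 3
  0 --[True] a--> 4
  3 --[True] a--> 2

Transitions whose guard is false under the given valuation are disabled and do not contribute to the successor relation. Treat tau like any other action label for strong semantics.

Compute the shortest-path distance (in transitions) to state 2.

Answer: 4

Trace:
Layered search for 2:
  Layer 0: {0}
  Layer 1: {4}
  Layer 2: {1}
  Layer 3: {3}
  Layer 4: {2}
first hit 2 at d=4 via a·a·tau·a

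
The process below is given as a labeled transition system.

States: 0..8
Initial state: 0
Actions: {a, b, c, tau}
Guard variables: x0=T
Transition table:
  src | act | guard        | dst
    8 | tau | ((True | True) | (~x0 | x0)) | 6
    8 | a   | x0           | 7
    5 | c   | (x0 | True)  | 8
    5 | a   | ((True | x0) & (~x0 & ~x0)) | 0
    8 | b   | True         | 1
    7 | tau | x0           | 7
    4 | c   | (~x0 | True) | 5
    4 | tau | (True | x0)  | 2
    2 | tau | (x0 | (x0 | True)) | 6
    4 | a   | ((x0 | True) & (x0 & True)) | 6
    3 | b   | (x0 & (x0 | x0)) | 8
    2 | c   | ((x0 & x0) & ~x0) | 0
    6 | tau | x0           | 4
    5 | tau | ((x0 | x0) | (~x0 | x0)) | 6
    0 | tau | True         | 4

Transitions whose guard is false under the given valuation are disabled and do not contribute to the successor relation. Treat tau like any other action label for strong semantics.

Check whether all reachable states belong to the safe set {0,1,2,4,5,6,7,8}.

Safe = {0,1,2,4,5,6,7,8}
R = {0,1,2,4,5,6,7,8}
  0: ok
  1: ok
  2: ok
  4: ok
  5: ok
  6: ok
  7: ok
  8: ok

Answer: INVARIANT HOLDS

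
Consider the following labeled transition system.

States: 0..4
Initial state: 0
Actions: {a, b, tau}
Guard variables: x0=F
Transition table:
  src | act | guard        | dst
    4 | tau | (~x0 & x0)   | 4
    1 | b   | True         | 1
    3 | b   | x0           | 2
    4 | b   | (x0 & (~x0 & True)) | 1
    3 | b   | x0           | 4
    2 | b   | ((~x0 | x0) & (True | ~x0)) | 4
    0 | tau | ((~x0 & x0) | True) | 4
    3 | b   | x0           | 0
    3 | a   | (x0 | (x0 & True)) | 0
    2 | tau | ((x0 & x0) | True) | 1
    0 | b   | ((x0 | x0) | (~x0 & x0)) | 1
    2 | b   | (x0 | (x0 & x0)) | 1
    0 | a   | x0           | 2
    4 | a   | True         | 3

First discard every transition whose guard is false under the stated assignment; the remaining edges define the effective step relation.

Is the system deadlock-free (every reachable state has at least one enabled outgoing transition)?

Answer: DEADLOCK at state 3

Working:
Reach set: {0,3,4}
  0: tau→4  [1 out]
  3: ∅  [no exit]
  4: a→3  [1 out]
Path to 3: tau·a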